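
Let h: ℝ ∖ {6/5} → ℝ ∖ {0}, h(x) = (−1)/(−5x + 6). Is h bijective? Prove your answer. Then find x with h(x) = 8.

49/40

Suppose h(a) = h(b). Cross-multiplying: (−1)(−5b + 6) = (−1)(−5a + 6).
Expanding both sides and cancelling the symmetric terms leaves −5·(a − b) = 0. Since −5 ≠ 0, a = b. So h is injective.
For any y ≠ 0, solving y(−5x + 6) = −1 for x gives a well-defined x ≠ 6/5. So h is surjective.
So h is bijective.
Solving h(x) = 8: cross-multiplying gives −1 = 8(−5x + 6), which rearranges to 40x = 49, so x = 49/40.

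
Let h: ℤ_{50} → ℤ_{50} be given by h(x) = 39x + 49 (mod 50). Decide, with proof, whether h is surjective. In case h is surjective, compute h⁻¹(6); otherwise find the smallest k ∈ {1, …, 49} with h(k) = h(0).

Since gcd(39, 50) = 1, 39 is invertible modulo 50. Euclid's algorithm: 50 = 1·39 + 11, 39 = 3·11 + 6, 11 = 1·6 + 5, 6 = 1·5 + 1; back-substituting gives 1 = 9·39 − 7·50, so 39⁻¹ ≡ 9 (mod 50).
Then y ↦ 9(y − 49) is a two-sided inverse to h, so every y ∈ ℤ_{50} has a preimage.
Therefore h is surjective.
Since h is surjective, we compute h⁻¹(6): solve 39x + 49 ≡ 6 (mod 50), i.e. 39x ≡ 7 (mod 50).
Multiplying by 39⁻¹ = 9 gives x ≡ 9·7 = 63 = 1·50 + 13 ≡ 13 (mod 50).
Check: h(13) = 39·13 + 49 = 556 = 11·50 + 6 ≡ 6 (mod 50).

13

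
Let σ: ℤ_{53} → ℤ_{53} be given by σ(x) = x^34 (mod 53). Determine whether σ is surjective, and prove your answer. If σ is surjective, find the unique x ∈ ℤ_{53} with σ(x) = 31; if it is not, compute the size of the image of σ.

σ(26): Repeated squaring mod 53: 26^1 ≡ 26, 26^2 ≡ 26² = 676 ≡ 40, 26^4 ≡ 40² = 1600 ≡ 10, 26^8 ≡ 10² = 100 ≡ 47, 26^16 ≡ 47² = 2209 ≡ 36, 26^32 ≡ 36² = 1296 ≡ 24. Since 34 = 32 + 2, 26^34 ≡ 24·40: 24·40 = 960 ≡ 6. So 26^34 ≡ 6 (mod 53).
σ(27): Repeated squaring mod 53: 27^1 ≡ 27, 27^2 ≡ 27² = 729 ≡ 40, 27^4 ≡ 40² = 1600 ≡ 10, 27^8 ≡ 10² = 100 ≡ 47, 27^16 ≡ 47² = 2209 ≡ 36, 27^32 ≡ 36² = 1296 ≡ 24. Since 34 = 32 + 2, 27^34 ≡ 24·40: 24·40 = 960 ≡ 6. So 27^34 ≡ 6 (mod 53).
So σ(26) = σ(27) = 6 while 26 ≠ 27, so σ is not injective.
A non-injective map from the 53-element set ℤ_{53} to itself takes at most 52 distinct values, so it cannot be surjective. So σ is not surjective.
Since σ is not surjective, we determine |image(σ)|. Computing x^34 mod 53 for each x (by repeated squaring, reducing mod 53 at every step), the values σ(0), σ(1), …, σ(52) are: 0, 1, 9, 11, 28, 38, 46, 44, 40, 15, 24, 10, 43, 36, 25, 47, 42, 49, 29, 17, 4, 7, 37, 52, 16, 13, 6, 6, 13, 16, 52, 37, 7, 4, 17, 29, 49, 42, 47, 25, 36, 43, 10, 24, 15, 40, 44, 46, 38, 28, 11, 9, 1.
The distinct values are {0, 1, 4, 6, 7, 9, 10, 11, 13, 15, 16, 17, 24, 25, 28, 29, 36, 37, 38, 40, 42, 43, 44, 46, 47, 49, 52}; there are 27 of them.

27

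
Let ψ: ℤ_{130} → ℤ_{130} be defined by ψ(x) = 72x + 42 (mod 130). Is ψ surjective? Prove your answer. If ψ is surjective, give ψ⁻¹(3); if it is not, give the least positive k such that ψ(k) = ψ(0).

65

By definition, surjectivity means every element of the codomain has a preimage under ψ.
Since gcd(72, 130) = 2, we have 72x ≡ 0 (mod 2) for all x, so ψ(x) ≡ 0 (mod 2).
But 1 ≢ 0 (mod 2), so 1 ∈ ℤ_{130} has no preimage. So ψ is not surjective.
Since ψ is not surjective, we find the least positive k with ψ(k) = ψ(0): this means 72k ≡ 0 (mod 130), i.e. 130 ∣ 72k. Since gcd(72, 130) = 2, dividing through by 2 this holds exactly when 65 ∣ 36k, and as gcd(36, 65) = 1, exactly when 65 ∣ k.
The smallest positive such k is 65.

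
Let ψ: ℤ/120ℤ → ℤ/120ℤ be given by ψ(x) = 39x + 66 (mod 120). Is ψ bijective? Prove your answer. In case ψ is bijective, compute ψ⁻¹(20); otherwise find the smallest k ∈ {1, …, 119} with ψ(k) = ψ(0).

40

We have gcd(39, 120) = 3 > 1. Taking x_1 = 0 and x_2 = 40: ψ(0) = 66 and ψ(40) = 39·40 + 66 = 1626 ≡ 66 (mod 120).
So ψ(0) = ψ(40) while 0 ≠ 40, thus ψ is not injective, hence not bijective.
Since ψ is not bijective, we find the least positive k with ψ(k) = ψ(0): this means 39k ≡ 0 (mod 120), i.e. 120 ∣ 39k. Since gcd(39, 120) = 3, dividing through by 3 this holds exactly when 40 ∣ 13k, and as gcd(13, 40) = 1, exactly when 40 ∣ k.
The smallest positive such k is 40.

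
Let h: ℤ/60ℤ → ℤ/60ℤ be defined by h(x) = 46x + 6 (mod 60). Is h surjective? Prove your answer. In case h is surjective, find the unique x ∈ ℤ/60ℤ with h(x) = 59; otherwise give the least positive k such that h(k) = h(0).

30

Since gcd(46, 60) = 2, we have 46x ≡ 0 (mod 2) for all x, so h(x) ≡ 0 (mod 2).
But 1 ≢ 0 (mod 2), so 1 ∈ ℤ/60ℤ has no preimage. Therefore h is not surjective.
Since h is not surjective, we find the least positive k with h(k) = h(0): this means 46k ≡ 0 (mod 60), i.e. 60 ∣ 46k. Since gcd(46, 60) = 2, dividing through by 2 this holds exactly when 30 ∣ 23k, and as gcd(23, 30) = 1, exactly when 30 ∣ k.
The smallest positive such k is 30.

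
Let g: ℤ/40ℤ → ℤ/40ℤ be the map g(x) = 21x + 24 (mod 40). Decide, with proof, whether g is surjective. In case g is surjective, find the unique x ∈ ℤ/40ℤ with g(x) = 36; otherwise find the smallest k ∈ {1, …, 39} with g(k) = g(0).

Recall that g is surjective if every y in the codomain equals g(x) for some x in the domain.
Since gcd(21, 40) = 1, 21 is invertible modulo 40. Euclid's algorithm: 40 = 1·21 + 19, 21 = 1·19 + 2, 19 = 9·2 + 1; back-substituting gives 1 = 21·21 − 11·40, so 21⁻¹ ≡ 21 (mod 40).
Then y ↦ 21(y − 24) is a two-sided inverse to g, so every y ∈ ℤ/40ℤ has a preimage.
Therefore g is surjective.
Since g is surjective, we find g⁻¹(36): we need 21x ≡ 36 − 24 ≡ 12 (mod 40). Using 21⁻¹ = 21: x ≡ 21·12 = 252 = 6·40 + 12, so x = 12.
Check: g(12) = 21·12 + 24 = 276 = 6·40 + 36 ≡ 36 (mod 40).

12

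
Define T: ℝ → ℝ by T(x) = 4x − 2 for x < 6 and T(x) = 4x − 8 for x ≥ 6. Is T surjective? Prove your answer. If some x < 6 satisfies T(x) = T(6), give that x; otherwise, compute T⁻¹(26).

9/2

Both pieces are strictly increasing (slopes 4 and 4), so each is injective on its own interval.
The left piece maps (−∞, 6) onto (−∞, 22); the right piece maps [6, ∞) onto [16, ∞).
The union (−∞, 22) ∪ [16, ∞) covers ℝ, so T is surjective.
For the follow-up: the images overlap, so an x < 6 with T(x) = T(6) exists. T(6) = 16; solving 4x − 2 = 16 for x < 6 gives x = (16 + 2)/4 = 9/2.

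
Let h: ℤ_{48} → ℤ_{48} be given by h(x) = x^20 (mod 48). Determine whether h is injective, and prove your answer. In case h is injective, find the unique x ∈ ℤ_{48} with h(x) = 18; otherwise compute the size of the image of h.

4

h(2): Repeated squaring mod 48: 2^1 ≡ 2, 2^2 ≡ 2² = 4, 2^4 ≡ 4² = 16, 2^8 ≡ 16² = 256 ≡ 16, 2^16 ≡ 16² = 256 ≡ 16. Since 20 = 16 + 4, 2^20 ≡ 16·16: 16·16 = 256 ≡ 16. So 2^20 ≡ 16 (mod 48).
h(4): Repeated squaring mod 48: 4^1 ≡ 4, 4^2 ≡ 4² = 16, 4^4 ≡ 16² = 256 ≡ 16, 4^8 ≡ 16² = 256 ≡ 16, 4^16 ≡ 16² = 256 ≡ 16. Since 20 = 16 + 4, 4^20 ≡ 16·16: 16·16 = 256 ≡ 16. So 4^20 ≡ 16 (mod 48).
So h(2) = h(4) = 16 while 2 ≠ 4, so h is not injective.
Since h is not injective, we determine |image(h)|. Computing x^20 mod 48 for each x (by repeated squaring, reducing mod 48 at every step), the values h(0), h(1), …, h(47) are: 0, 1, 16, 33, 16, 1, 0, 1, 16, 33, 16, 1, 0, 1, 16, 33, 16, 1, 0, 1, 16, 33, 16, 1, 0, 1, 16, 33, 16, 1, 0, 1, 16, 33, 16, 1, 0, 1, 16, 33, 16, 1, 0, 1, 16, 33, 16, 1.
The distinct values are {0, 1, 16, 33}; there are 4 of them.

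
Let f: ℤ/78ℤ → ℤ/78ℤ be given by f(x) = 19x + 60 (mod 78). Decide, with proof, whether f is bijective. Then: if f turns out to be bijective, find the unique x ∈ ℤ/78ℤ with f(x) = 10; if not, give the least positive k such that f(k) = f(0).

22

Suppose f(s) = f(t) in ℤ/78ℤ. Then 19s + 60 ≡ 19t + 60 (mod 78), therefore 19(s − t) ≡ 0 (mod 78).
Since gcd(19, 78) = 1, 19 is invertible modulo 78, thus s − t ≡ 0 (mod 78), i.e. s = t.
We now compute 19⁻¹ mod 78 explicitly. Euclid's algorithm: 78 = 4·19 + 2, 19 = 9·2 + 1; back-substituting gives 1 = 37·19 − 9·78, so 19⁻¹ ≡ 37 (mod 78).
For any y ∈ ℤ/78ℤ, x = 37(y − 60) mod 78 satisfies f(x) = 19·37(y − 60) + 60 ≡ y (since 19·37 ≡ 1 mod 78). So every y has a preimage.
Thus f is bijective.
Since f is bijective, we find f⁻¹(10): we need 19x ≡ 10 − 60 ≡ 28 (mod 78). Using 19⁻¹ = 37: x ≡ 37·28 = 1036 = 13·78 + 22, so x = 22.
Check: f(22) = 19·22 + 60 = 478 = 6·78 + 10 ≡ 10 (mod 78).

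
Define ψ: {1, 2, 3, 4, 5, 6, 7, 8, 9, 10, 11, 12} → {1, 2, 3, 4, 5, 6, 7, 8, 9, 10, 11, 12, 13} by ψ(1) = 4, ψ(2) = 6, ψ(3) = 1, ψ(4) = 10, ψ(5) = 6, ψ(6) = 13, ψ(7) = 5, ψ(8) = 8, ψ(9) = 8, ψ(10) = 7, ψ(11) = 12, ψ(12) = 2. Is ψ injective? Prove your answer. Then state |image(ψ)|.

10

ψ(2) = 6 = ψ(5) with 2 ≠ 5, so ψ is not injective.
The image of ψ is {1, 2, 4, 5, 6, 7, 8, 10, 12, 13}, which has 10 elements.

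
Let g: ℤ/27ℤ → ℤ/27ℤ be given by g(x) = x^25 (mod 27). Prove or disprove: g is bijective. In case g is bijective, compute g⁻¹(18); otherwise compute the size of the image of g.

g(0) = 0^25 = 0.
g(3): Repeated squaring mod 27: 3^1 ≡ 3, 3^2 ≡ 3² = 9, 3^4 ≡ 9² = 81 ≡ 0, 3^8 ≡ 0² = 0, 3^16 ≡ 0² = 0. Since 25 = 16 + 8 + 1, 3^25 ≡ 0·0·3: 0·0 = 0, then 0·3 = 0. So 3^25 ≡ 0 (mod 27).
So g(0) = g(3) = 0 while 0 ≠ 3, therefore g is not injective, hence not bijective.
Since g is not bijective, we determine |image(g)|. Computing x^25 mod 27 for each x (by repeated squaring, reducing mod 27 at every step), the values g(0), g(1), …, g(26) are: 0, 1, 20, 0, 22, 14, 0, 16, 8, 0, 10, 2, 0, 4, 23, 0, 25, 17, 0, 19, 11, 0, 13, 5, 0, 7, 26.
The distinct values are {0, 1, 2, 4, 5, 7, 8, 10, 11, 13, 14, 16, 17, 19, 20, 22, 23, 25, 26}; there are 19 of them.

19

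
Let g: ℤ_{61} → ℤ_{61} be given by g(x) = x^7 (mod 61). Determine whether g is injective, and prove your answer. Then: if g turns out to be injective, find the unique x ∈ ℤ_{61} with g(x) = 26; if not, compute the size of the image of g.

Since 61 is prime, the nonzero elements of ℤ_{61} form a cyclic group of order 60.
As gcd(7, 60) = 1, raising to the 7th power is a bijection on this group: if a^7 ≡ b^7 then (ab^{−1})^7 = 1, and the only element of order dividing gcd(7, 60) = 1 is 1, so a = b.
With g(0) = 0 this makes g injective on all of ℤ_{61}, hence bijective (finite equal-size domain and codomain). In particular g is injective.
Since g is injective, we find the preimage of 26. The inverse of x ↦ x^7 on (ℤ_{61})^× is x ↦ x^43, because 7·43 = 301 = 5·60 + 1 ≡ 1 (mod 60) and x^{60} = 1 for x ≠ 0 (Fermat). So g⁻¹(26) = 26^43 mod 61.
Repeated squaring mod 61: 26^1 ≡ 26, 26^2 ≡ 26² = 676 ≡ 5, 26^4 ≡ 5² = 25, 26^8 ≡ 25² = 625 ≡ 15, 26^16 ≡ 15² = 225 ≡ 42, 26^32 ≡ 42² = 1764 ≡ 56. Since 43 = 32 + 8 + 2 + 1, 26^43 ≡ 56·15·5·26: 56·15 = 840 ≡ 47, then 47·5 = 235 ≡ 52, then 52·26 = 1352 ≡ 10. So 26^43 ≡ 10 (mod 61).
Hence g⁻¹(26) = 10.

10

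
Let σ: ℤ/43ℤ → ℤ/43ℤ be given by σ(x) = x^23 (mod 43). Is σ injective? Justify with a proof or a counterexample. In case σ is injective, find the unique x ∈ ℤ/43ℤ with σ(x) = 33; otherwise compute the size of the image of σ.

Since 43 is prime, the nonzero elements of ℤ/43ℤ form a cyclic group of order 42.
As gcd(23, 42) = 1, raising to the 23rd power is a bijection on this group: if a^23 ≡ b^23 then (ab^{−1})^23 = 1, and the only element of order dividing gcd(23, 42) = 1 is 1, so a = b.
With σ(0) = 0 this makes σ injective on all of ℤ/43ℤ, hence bijective (finite equal-size domain and codomain). In particular σ is injective.
Since σ is injective, we find the preimage of 33. The inverse of x ↦ x^23 on (ℤ/43ℤ)^× is x ↦ x^11, because 23·11 = 253 = 6·42 + 1 ≡ 1 (mod 42) and x^{42} = 1 for x ≠ 0 (Fermat). So σ⁻¹(33) = 33^11 mod 43.
Repeated squaring mod 43: 33^1 ≡ 33, 33^2 ≡ 33² = 1089 ≡ 14, 33^4 ≡ 14² = 196 ≡ 24, 33^8 ≡ 24² = 576 ≡ 17. Since 11 = 8 + 2 + 1, 33^11 ≡ 17·14·33: 17·14 = 238 ≡ 23, then 23·33 = 759 ≡ 28. So 33^11 ≡ 28 (mod 43).
Hence σ⁻¹(33) = 28.

28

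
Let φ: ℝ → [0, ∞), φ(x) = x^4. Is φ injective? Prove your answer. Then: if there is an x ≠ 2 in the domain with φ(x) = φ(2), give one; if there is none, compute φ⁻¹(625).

-2

φ(2) = 16 = (−2)^4 = φ(−2) (since 4 is even), with 2 ≠ −2. So φ is not injective.
For the follow-up, such an x exists: taking x = −2 ∈ ℝ gives φ(−2) = 16 = φ(2) with −2 ≠ 2.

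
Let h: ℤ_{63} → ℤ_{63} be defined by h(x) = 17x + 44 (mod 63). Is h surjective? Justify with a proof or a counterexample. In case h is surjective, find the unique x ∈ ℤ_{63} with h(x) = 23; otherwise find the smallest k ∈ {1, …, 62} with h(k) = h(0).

Since gcd(17, 63) = 1, 17 is invertible modulo 63. Euclid's algorithm: 63 = 3·17 + 12, 17 = 1·12 + 5, 12 = 2·5 + 2, 5 = 2·2 + 1; back-substituting gives 1 = 26·17 − 7·63, so 17⁻¹ ≡ 26 (mod 63).
For any y ∈ ℤ_{63}, x = 26(y − 44) mod 63 satisfies h(x) = 17·26(y − 44) + 44 ≡ y (since 17·26 ≡ 1 mod 63). So every y has a preimage.
Hence h is surjective.
Since h is surjective, we find h⁻¹(23): we need 17x ≡ 23 − 44 ≡ 42 (mod 63). Using 17⁻¹ = 26: x ≡ 26·42 = 1092 = 17·63 + 21, so x = 21.
Check: h(21) = 17·21 + 44 = 401 = 6·63 + 23 ≡ 23 (mod 63).

21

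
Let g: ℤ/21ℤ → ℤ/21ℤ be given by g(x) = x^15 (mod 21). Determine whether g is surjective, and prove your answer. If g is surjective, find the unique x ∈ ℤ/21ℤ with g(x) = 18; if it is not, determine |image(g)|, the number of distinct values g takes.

g(1) = 1^15 = 1.
g(4): Repeated squaring mod 21: 4^1 ≡ 4, 4^2 ≡ 4² = 16, 4^4 ≡ 16² = 256 ≡ 4, 4^8 ≡ 4² = 16. Since 15 = 8 + 4 + 2 + 1, 4^15 ≡ 16·4·16·4: 16·4 = 64 ≡ 1, then 1·16 = 16, then 16·4 = 64 ≡ 1. So 4^15 ≡ 1 (mod 21).
So g(1) = g(4) = 1 while 1 ≠ 4, hence g is not injective.
A non-injective map from the 21-element set ℤ/21ℤ to itself takes at most 20 distinct values, so it cannot be surjective. Hence g is not surjective.
Since g is not surjective, we determine |image(g)|. Computing x^15 mod 21 for each x (by repeated squaring, reducing mod 21 at every step), the values g(0), g(1), …, g(20) are: 0, 1, 8, 6, 1, 20, 6, 7, 8, 15, 13, 8, 6, 13, 14, 15, 1, 20, 15, 13, 20.
The distinct values are {0, 1, 6, 7, 8, 13, 14, 15, 20}; there are 9 of them.

9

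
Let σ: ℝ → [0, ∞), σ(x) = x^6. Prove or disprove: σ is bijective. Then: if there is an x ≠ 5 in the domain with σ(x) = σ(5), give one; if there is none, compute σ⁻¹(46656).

-5

σ(5) = 15625 = (−5)^6 = σ(−5) (since 6 is even), with 5 ≠ −5. So σ is not injective, hence not bijective.
For the follow-up, such an x exists: taking x = −5 ∈ ℝ gives σ(−5) = 15625 = σ(5) with −5 ≠ 5.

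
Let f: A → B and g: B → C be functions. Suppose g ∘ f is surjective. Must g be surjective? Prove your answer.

Let c ∈ C. Since g ∘ f is surjective, some a ∈ A has g(f(a)) = c. Then b = f(a) ∈ B satisfies g(b) = c. So g is surjective.

surjective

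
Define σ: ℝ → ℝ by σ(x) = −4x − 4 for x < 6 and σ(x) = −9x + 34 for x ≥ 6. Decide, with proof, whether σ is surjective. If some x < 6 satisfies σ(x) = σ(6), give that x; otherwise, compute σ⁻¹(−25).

Both pieces are strictly decreasing (slopes −4 and −9), so each is injective on its own interval.
The left piece maps (−∞, 6) onto (−28, ∞); the right piece maps [6, ∞) onto (−∞, −20].
The union (−28, ∞) ∪ (−∞, −20] covers ℝ, so σ is surjective.
For the follow-up: the images overlap, so an x < 6 with σ(x) = σ(6) exists. σ(6) = −20; solving −4x − 4 = −20 for x < 6 gives x = (−20 + 4)/(−4) = 4.

4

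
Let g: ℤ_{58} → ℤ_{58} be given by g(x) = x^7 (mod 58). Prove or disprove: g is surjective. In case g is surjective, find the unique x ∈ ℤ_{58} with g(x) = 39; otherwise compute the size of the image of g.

g(4): Repeated squaring mod 58: 4^1 ≡ 4, 4^2 ≡ 4² = 16, 4^4 ≡ 16² = 256 ≡ 24. Since 7 = 4 + 2 + 1, 4^7 ≡ 24·16·4: 24·16 = 384 ≡ 36, then 36·4 = 144 ≡ 28. So 4^7 ≡ 28 (mod 58).
g(6): Repeated squaring mod 58: 6^1 ≡ 6, 6^2 ≡ 6² = 36, 6^4 ≡ 36² = 1296 ≡ 20. Since 7 = 4 + 2 + 1, 6^7 ≡ 20·36·6: 20·36 = 720 ≡ 24, then 24·6 = 144 ≡ 28. So 6^7 ≡ 28 (mod 58).
So g(4) = g(6) = 28 while 4 ≠ 6, so g is not injective.
A non-injective map from the 58-element set ℤ_{58} to itself takes at most 57 distinct values, so it cannot be surjective. Hence g is not surjective.
Since g is not surjective, we determine |image(g)|. Computing x^7 mod 58 for each x (by repeated squaring, reducing mod 58 at every step), the values g(0), g(1), …, g(57) are: 0, 1, 12, 41, 28, 57, 28, 1, 46, 57, 46, 41, 46, 57, 12, 17, 30, 41, 46, 41, 30, 41, 28, 1, 30, 1, 46, 17, 28, 29, 30, 41, 12, 57, 28, 57, 30, 17, 28, 17, 12, 17, 28, 41, 46, 1, 12, 17, 12, 1, 12, 57, 30, 1, 30, 17, 46, 57.
The distinct values are {0, 1, 12, 17, 28, 29, 30, 41, 46, 57}; there are 10 of them.

10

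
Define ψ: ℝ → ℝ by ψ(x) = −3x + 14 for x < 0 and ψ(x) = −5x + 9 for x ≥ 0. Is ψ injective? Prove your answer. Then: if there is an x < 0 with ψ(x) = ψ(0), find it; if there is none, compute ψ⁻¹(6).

Both pieces are strictly decreasing (slopes −3 and −5), so each is injective on its own interval.
The left piece maps (−∞, 0) onto (14, ∞); the right piece maps [0, ∞) onto (−∞, 9].
These images are disjoint, so no value is attained by both pieces. So ψ is injective.
Because the two images are disjoint, no x < 0 has ψ(x) = ψ(0), so we compute ψ⁻¹(6): 6 lies in (−∞, 9], so solve −5x + 9 = 6: x = (6 − 9)/(−5) = 3/5.

3/5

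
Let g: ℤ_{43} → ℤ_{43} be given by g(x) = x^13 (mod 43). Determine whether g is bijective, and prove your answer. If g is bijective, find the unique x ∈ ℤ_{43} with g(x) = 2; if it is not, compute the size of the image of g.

Since 43 is prime, the nonzero elements of ℤ_{43} form a cyclic group of order 42.
As gcd(13, 42) = 1, raising to the 13th power is a bijection on this group: if u^13 ≡ v^13 then (uv^{−1})^13 = 1, and the only element of order dividing gcd(13, 42) = 1 is 1, so u = v.
With g(0) = 0 this makes g injective on all of ℤ_{43}, hence bijective (finite equal-size domain and codomain). In particular g is bijective.
Since g is bijective, we find the preimage of 2. The inverse of x ↦ x^13 on (ℤ_{43})^× is x ↦ x^13, because 13·13 = 169 = 4·42 + 1 ≡ 1 (mod 42) and x^{42} = 1 for x ≠ 0 (Fermat). So g⁻¹(2) = 2^13 mod 43.
Repeated squaring mod 43: 2^1 ≡ 2, 2^2 ≡ 2² = 4, 2^4 ≡ 4² = 16, 2^8 ≡ 16² = 256 ≡ 41. Since 13 = 8 + 4 + 1, 2^13 ≡ 41·16·2: 41·16 = 656 ≡ 11, then 11·2 = 22. So 2^13 ≡ 22 (mod 43).
Hence g⁻¹(2) = 22.

22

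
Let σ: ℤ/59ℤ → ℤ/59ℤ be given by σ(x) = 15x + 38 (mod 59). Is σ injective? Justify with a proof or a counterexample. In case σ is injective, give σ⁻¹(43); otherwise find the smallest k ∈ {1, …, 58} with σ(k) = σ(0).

If σ(x_1) = σ(x_2), then 15x_1 ≡ 15x_2 (mod 59). Because gcd(15, 59) = 1, we may cancel 15 to get x_1 ≡ x_2 (mod 59).
Thus σ is injective.
We now compute 15⁻¹ mod 59 explicitly. Euclid's algorithm: 59 = 3·15 + 14, 15 = 1·14 + 1; back-substituting gives 1 = 4·15 − 1·59, so 15⁻¹ ≡ 4 (mod 59).
Since σ is injective, we compute σ⁻¹(43): solve 15x + 38 ≡ 43 (mod 59), i.e. 15x ≡ 5 (mod 59).
Multiplying by 15⁻¹ = 4 gives x ≡ 4·5 = 20 ≡ 20 (mod 59).
Check: σ(20) = 15·20 + 38 = 338 = 5·59 + 43 ≡ 43 (mod 59).

20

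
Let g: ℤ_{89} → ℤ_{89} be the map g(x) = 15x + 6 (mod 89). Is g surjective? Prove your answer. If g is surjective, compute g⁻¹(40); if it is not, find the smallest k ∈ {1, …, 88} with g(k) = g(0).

Since gcd(15, 89) = 1, 15 is invertible modulo 89. Euclid's algorithm: 89 = 5·15 + 14, 15 = 1·14 + 1; back-substituting gives 1 = 6·15 − 1·89, so 15⁻¹ ≡ 6 (mod 89).
Then y ↦ 6(y − 6) is a two-sided inverse to g, so every y ∈ ℤ_{89} has a preimage.
Therefore g is surjective.
Since g is surjective, we compute g⁻¹(40): solve 15x + 6 ≡ 40 (mod 89), i.e. 15x ≡ 34 (mod 89).
Multiplying by 15⁻¹ = 6 gives x ≡ 6·34 = 204 = 2·89 + 26 ≡ 26 (mod 89).
Check: g(26) = 15·26 + 6 = 396 = 4·89 + 40 ≡ 40 (mod 89).

26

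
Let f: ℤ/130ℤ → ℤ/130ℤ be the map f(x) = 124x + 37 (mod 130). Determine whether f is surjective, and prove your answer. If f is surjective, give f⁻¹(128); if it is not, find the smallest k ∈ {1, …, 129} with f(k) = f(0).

Since gcd(124, 130) = 2, we have 124x ≡ 0 (mod 2) for all x, so f(x) ≡ 1 (mod 2).
But 0 ≢ 1 (mod 2), so 0 ∈ ℤ/130ℤ has no preimage. Therefore f is not surjective.
Since f is not surjective, we find the least positive k with f(k) = f(0): this means 124k ≡ 0 (mod 130), i.e. 130 ∣ 124k. Since gcd(124, 130) = 2, dividing through by 2 this holds exactly when 65 ∣ 62k, and as gcd(62, 65) = 1, exactly when 65 ∣ k.
The smallest positive such k is 65.

65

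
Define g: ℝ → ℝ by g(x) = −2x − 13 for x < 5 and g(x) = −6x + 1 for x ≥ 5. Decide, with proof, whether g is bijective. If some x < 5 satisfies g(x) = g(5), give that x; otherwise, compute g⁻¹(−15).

1

Both pieces are strictly decreasing (slopes −2 and −6), so each is injective on its own interval.
The left piece maps (−∞, 5) onto (−23, ∞); the right piece maps [5, ∞) onto (−∞, −29].
The images leave a gap (−23 has no preimage), so g is not surjective, hence not bijective.
Because the two images are disjoint, no x < 5 has g(x) = g(5), so we compute g⁻¹(−15): −15 lies in (−23, ∞), so solve −2x − 13 = −15: x = (−15 + 13)/(−2) = 1.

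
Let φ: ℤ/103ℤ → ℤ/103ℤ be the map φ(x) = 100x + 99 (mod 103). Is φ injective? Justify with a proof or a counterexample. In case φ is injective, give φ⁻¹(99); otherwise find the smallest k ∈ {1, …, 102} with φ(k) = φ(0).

0

If φ(x_1) = φ(x_2), then 100x_1 ≡ 100x_2 (mod 103). Because gcd(100, 103) = 1, we may cancel 100 to get x_1 ≡ x_2 (mod 103).
Therefore φ is injective.
We now compute 100⁻¹ mod 103 explicitly. Euclid's algorithm: 103 = 1·100 + 3, 100 = 33·3 + 1; back-substituting gives 1 = 34·100 − 33·103, so 100⁻¹ ≡ 34 (mod 103).
Since φ is injective, we find φ⁻¹(99): we need 100x ≡ 99 − 99 ≡ 0 (mod 103). Using 100⁻¹ = 34: x ≡ 34·0 = 0, so x = 0.
Check: φ(0) = 100·0 + 99 = 99 ≡ 99 (mod 103).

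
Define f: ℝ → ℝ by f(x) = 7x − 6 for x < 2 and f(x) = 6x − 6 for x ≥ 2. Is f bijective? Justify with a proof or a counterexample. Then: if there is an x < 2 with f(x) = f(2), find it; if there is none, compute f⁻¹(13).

12/7

Both pieces are strictly increasing (slopes 7 and 6), so each is injective on its own interval.
The left piece maps (−∞, 2) onto (−∞, 8); the right piece maps [2, ∞) onto [6, ∞).
These images overlap. In particular f(2) = 6 (right piece), and solving 7x − 6 = 6 on the left piece gives x = 12/7 < 2.
So f(12/7) = f(2) with 12/7 ≠ 2, and f is not injective, hence not bijective. This x = 12/7 is the requested value below 2.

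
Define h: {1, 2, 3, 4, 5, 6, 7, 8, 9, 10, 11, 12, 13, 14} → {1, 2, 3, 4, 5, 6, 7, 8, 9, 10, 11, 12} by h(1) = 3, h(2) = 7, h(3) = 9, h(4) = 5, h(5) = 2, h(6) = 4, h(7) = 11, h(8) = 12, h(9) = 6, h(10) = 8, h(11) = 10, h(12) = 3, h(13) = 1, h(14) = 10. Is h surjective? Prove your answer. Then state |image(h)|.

12

Every element of the codomain has a preimage: 1 = h(13), 2 = h(5), 3 = h(1), 4 = h(6), 5 = h(4), 6 = h(9), 7 = h(2), 8 = h(10), 9 = h(3), 10 = h(11), 11 = h(7), 12 = h(8).
Therefore h is surjective.
The image of h is {1, 2, 3, 4, 5, 6, 7, 8, 9, 10, 11, 12}, which has 12 elements.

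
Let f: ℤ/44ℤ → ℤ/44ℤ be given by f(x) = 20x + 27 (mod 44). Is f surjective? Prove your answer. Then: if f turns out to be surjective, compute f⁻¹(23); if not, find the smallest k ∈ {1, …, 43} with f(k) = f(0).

11

Recall that f is surjective if every y in the codomain equals f(x) for some x in the domain.
Since gcd(20, 44) = 4, we have 20x ≡ 0 (mod 4) for all x, so f(x) ≡ 3 (mod 4).
But 0 ≢ 3 (mod 4), so 0 ∈ ℤ/44ℤ has no preimage. Therefore f is not surjective.
Since f is not surjective, we find the least positive k with f(k) = f(0): this means 20k ≡ 0 (mod 44), i.e. 44 ∣ 20k. Since gcd(20, 44) = 4, dividing through by 4 this holds exactly when 11 ∣ 5k, and as gcd(5, 11) = 1, exactly when 11 ∣ k.
The smallest positive such k is 11.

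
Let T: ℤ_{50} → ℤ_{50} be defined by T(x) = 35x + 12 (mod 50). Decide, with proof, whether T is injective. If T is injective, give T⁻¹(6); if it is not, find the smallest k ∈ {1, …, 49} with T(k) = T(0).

We have gcd(35, 50) = 5 > 1. Taking s = 0 and t = 10: T(0) = 12 and T(10) = 35·10 + 12 = 362 ≡ 12 (mod 50).
So T(0) = T(10) while 0 ≠ 10, hence T is not injective.
Since T is not injective, we find the least positive k with T(k) = T(0): this means 35k ≡ 0 (mod 50), i.e. 50 ∣ 35k. Since gcd(35, 50) = 5, dividing through by 5 this holds exactly when 10 ∣ 7k, and as gcd(7, 10) = 1, exactly when 10 ∣ k.
The smallest positive such k is 10.

10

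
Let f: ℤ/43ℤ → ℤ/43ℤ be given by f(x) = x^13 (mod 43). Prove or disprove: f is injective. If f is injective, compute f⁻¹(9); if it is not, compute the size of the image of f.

Since 43 is prime, the nonzero elements of ℤ/43ℤ form a cyclic group of order 42.
As gcd(13, 42) = 1, raising to the 13th power is a bijection on this group: if a^13 ≡ b^13 then (ab^{−1})^13 = 1, and the only element of order dividing gcd(13, 42) = 1 is 1, so a = b.
With f(0) = 0 this makes f injective on all of ℤ/43ℤ, hence bijective (finite equal-size domain and codomain). In particular f is injective.
Since f is injective, we find the preimage of 9. The inverse of x ↦ x^13 on (ℤ/43ℤ)^× is x ↦ x^13, because 13·13 = 169 = 4·42 + 1 ≡ 1 (mod 42) and x^{42} = 1 for x ≠ 0 (Fermat). So f⁻¹(9) = 9^13 mod 43.
Repeated squaring mod 43: 9^1 ≡ 9, 9^2 ≡ 9² = 81 ≡ 38, 9^4 ≡ 38² = 1444 ≡ 25, 9^8 ≡ 25² = 625 ≡ 23. Since 13 = 8 + 4 + 1, 9^13 ≡ 23·25·9: 23·25 = 575 ≡ 16, then 16·9 = 144 ≡ 15. So 9^13 ≡ 15 (mod 43).
Hence f⁻¹(9) = 15.

15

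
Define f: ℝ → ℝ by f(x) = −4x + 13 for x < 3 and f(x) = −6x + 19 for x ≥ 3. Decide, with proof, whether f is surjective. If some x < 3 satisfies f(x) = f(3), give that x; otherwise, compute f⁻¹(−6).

25/6

Both pieces are strictly decreasing (slopes −4 and −6), so each is injective on its own interval.
The left piece maps (−∞, 3) onto (1, ∞); the right piece maps [3, ∞) onto (−∞, 1].
These images together cover ℝ, so f is surjective.
Because the two images are disjoint, no x < 3 has f(x) = f(3), so we compute f⁻¹(−6): −6 lies in (−∞, 1], so solve −6x + 19 = −6: x = (−6 − 19)/(−6) = 25/6.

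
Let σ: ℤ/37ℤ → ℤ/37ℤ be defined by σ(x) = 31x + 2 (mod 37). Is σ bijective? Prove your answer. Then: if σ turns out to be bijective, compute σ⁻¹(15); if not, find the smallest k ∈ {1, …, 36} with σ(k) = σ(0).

Suppose σ(a) = σ(b) in ℤ/37ℤ. Then 31a + 2 ≡ 31b + 2 (mod 37), thus 31(a − b) ≡ 0 (mod 37).
Since gcd(31, 37) = 1, 31 is invertible modulo 37, so a − b ≡ 0 (mod 37), i.e. a = b.
We now compute 31⁻¹ mod 37 explicitly. Euclid's algorithm: 37 = 1·31 + 6, 31 = 5·6 + 1; back-substituting gives 1 = 6·31 − 5·37, so 31⁻¹ ≡ 6 (mod 37).
For any y ∈ ℤ/37ℤ, x = 6(y − 2) mod 37 satisfies σ(x) = 31·6(y − 2) + 2 ≡ y (since 31·6 ≡ 1 mod 37). So every y has a preimage.
So σ is bijective.
Since σ is bijective, we compute σ⁻¹(15): solve 31x + 2 ≡ 15 (mod 37), i.e. 31x ≡ 13 (mod 37).
Multiplying by 31⁻¹ = 6 gives x ≡ 6·13 = 78 = 2·37 + 4 ≡ 4 (mod 37).
Check: σ(4) = 31·4 + 2 = 126 = 3·37 + 15 ≡ 15 (mod 37).

4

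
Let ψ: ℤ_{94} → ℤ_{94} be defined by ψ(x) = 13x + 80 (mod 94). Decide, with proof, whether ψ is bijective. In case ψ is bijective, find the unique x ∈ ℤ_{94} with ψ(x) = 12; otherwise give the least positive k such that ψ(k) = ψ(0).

2

Suppose ψ(x_1) = ψ(x_2) in ℤ_{94}. Then 13x_1 + 80 ≡ 13x_2 + 80 (mod 94), therefore 13(x_1 − x_2) ≡ 0 (mod 94).
Since gcd(13, 94) = 1, 13 is invertible modulo 94, therefore x_1 − x_2 ≡ 0 (mod 94), i.e. x_1 = x_2.
We now compute 13⁻¹ mod 94 explicitly. Euclid's algorithm: 94 = 7·13 + 3, 13 = 4·3 + 1; back-substituting gives 1 = 29·13 − 4·94, so 13⁻¹ ≡ 29 (mod 94).
For any y ∈ ℤ_{94}, x = 29(y − 80) mod 94 satisfies ψ(x) = 13·29(y − 80) + 80 ≡ y (since 13·29 ≡ 1 mod 94). So every y has a preimage.
Thus ψ is bijective.
Since ψ is bijective, we compute ψ⁻¹(12): solve 13x + 80 ≡ 12 (mod 94), i.e. 13x ≡ 26 (mod 94).
Multiplying by 13⁻¹ = 29 gives x ≡ 29·26 = 754 = 8·94 + 2 ≡ 2 (mod 94).
Check: ψ(2) = 13·2 + 80 = 106 = 1·94 + 12 ≡ 12 (mod 94).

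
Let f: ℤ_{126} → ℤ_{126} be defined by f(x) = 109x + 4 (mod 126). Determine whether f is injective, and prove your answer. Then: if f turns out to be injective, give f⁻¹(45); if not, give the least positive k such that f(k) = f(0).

Suppose f(x_1) = f(x_2) in ℤ_{126}. Then 109x_1 + 4 ≡ 109x_2 + 4 (mod 126), thus 109(x_1 − x_2) ≡ 0 (mod 126).
Since gcd(109, 126) = 1, 109 is invertible modulo 126, hence x_1 − x_2 ≡ 0 (mod 126), i.e. x_1 = x_2.
Hence f is injective.
We now compute 109⁻¹ mod 126 explicitly. Euclid's algorithm: 126 = 1·109 + 17, 109 = 6·17 + 7, 17 = 2·7 + 3, 7 = 2·3 + 1; back-substituting gives 1 = 37·109 − 32·126, so 109⁻¹ ≡ 37 (mod 126).
Since f is injective, we find f⁻¹(45): we need 109x ≡ 45 − 4 ≡ 41 (mod 126). Using 109⁻¹ = 37: x ≡ 37·41 = 1517 = 12·126 + 5, so x = 5.
Check: f(5) = 109·5 + 4 = 549 = 4·126 + 45 ≡ 45 (mod 126).

5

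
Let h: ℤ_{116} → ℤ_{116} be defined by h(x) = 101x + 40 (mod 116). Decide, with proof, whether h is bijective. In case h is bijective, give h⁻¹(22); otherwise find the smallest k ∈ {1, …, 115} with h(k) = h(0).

94

If h(x_1) = h(x_2), then 101x_1 ≡ 101x_2 (mod 116). Because gcd(101, 116) = 1, we may cancel 101 to get x_1 ≡ x_2 (mod 116).
We now compute 101⁻¹ mod 116 explicitly. Euclid's algorithm: 116 = 1·101 + 15, 101 = 6·15 + 11, 15 = 1·11 + 4, 11 = 2·4 + 3, 4 = 1·3 + 1; back-substituting gives 1 = 85·101 − 74·116, so 101⁻¹ ≡ 85 (mod 116).
For any y ∈ ℤ_{116}, x = 85(y − 40) mod 116 satisfies h(x) = 101·85(y − 40) + 40 ≡ y (since 101·85 ≡ 1 mod 116). So every y has a preimage.
Hence h is bijective.
Since h is bijective, we find h⁻¹(22): we need 101x ≡ 22 − 40 ≡ 98 (mod 116). Using 101⁻¹ = 85: x ≡ 85·98 = 8330 = 71·116 + 94, so x = 94.
Check: h(94) = 101·94 + 40 = 9534 = 82·116 + 22 ≡ 22 (mod 116).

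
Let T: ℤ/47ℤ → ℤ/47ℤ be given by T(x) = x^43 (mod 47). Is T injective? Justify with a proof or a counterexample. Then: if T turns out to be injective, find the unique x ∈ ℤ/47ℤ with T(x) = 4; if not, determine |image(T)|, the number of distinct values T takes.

Since 47 is prime, the nonzero elements of ℤ/47ℤ form a cyclic group of order 46.
As gcd(43, 46) = 1, raising to the 43rd power is a bijection on this group: if a^43 ≡ b^43 then (ab^{−1})^43 = 1, and the only element of order dividing gcd(43, 46) = 1 is 1, so a = b.
With T(0) = 0 this makes T injective on all of ℤ/47ℤ, hence bijective (finite equal-size domain and codomain). In particular T is injective.
Since T is injective, we find the preimage of 4. The inverse of x ↦ x^43 on (ℤ/47ℤ)^× is x ↦ x^15, because 43·15 = 645 = 14·46 + 1 ≡ 1 (mod 46) and x^{46} = 1 for x ≠ 0 (Fermat). So T⁻¹(4) = 4^15 mod 47.
Repeated squaring mod 47: 4^1 ≡ 4, 4^2 ≡ 4² = 16, 4^4 ≡ 16² = 256 ≡ 21, 4^8 ≡ 21² = 441 ≡ 18. Since 15 = 8 + 4 + 2 + 1, 4^15 ≡ 18·21·16·4: 18·21 = 378 ≡ 2, then 2·16 = 32, then 32·4 = 128 ≡ 34. So 4^15 ≡ 34 (mod 47).
Hence T⁻¹(4) = 34.

34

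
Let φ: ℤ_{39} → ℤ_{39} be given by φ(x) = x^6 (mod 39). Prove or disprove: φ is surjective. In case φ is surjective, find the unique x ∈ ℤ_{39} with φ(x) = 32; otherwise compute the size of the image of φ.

6

φ(1) = 1^6 = 1.
φ(4): Repeated squaring mod 39: 4^1 ≡ 4, 4^2 ≡ 4² = 16, 4^4 ≡ 16² = 256 ≡ 22. Since 6 = 4 + 2, 4^6 ≡ 22·16: 22·16 = 352 ≡ 1. So 4^6 ≡ 1 (mod 39).
So φ(1) = φ(4) = 1 while 1 ≠ 4, thus φ is not injective.
A non-injective map from the 39-element set ℤ_{39} to itself takes at most 38 distinct values, so it cannot be surjective. Thus φ is not surjective.
Since φ is not surjective, we determine |image(φ)|. Computing x^6 mod 39 for each x (by repeated squaring, reducing mod 39 at every step), the values φ(0), φ(1), …, φ(38) are: 0, 1, 25, 27, 1, 25, 12, 25, 25, 27, 1, 25, 27, 13, 1, 12, 1, 1, 12, 25, 25, 12, 1, 1, 12, 1, 13, 27, 25, 1, 27, 25, 25, 12, 25, 1, 27, 25, 1.
The distinct values are {0, 1, 12, 13, 25, 27}; there are 6 of them.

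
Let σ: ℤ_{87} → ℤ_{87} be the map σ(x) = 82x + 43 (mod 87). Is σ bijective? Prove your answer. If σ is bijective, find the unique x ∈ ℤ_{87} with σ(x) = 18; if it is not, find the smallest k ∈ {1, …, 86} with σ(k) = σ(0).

5

Suppose σ(s) = σ(t) in ℤ_{87}. Then 82s + 43 ≡ 82t + 43 (mod 87), thus 82(s − t) ≡ 0 (mod 87).
Since gcd(82, 87) = 1, 82 is invertible modulo 87, thus s − t ≡ 0 (mod 87), i.e. s = t.
We now compute 82⁻¹ mod 87 explicitly. Euclid's algorithm: 87 = 1·82 + 5, 82 = 16·5 + 2, 5 = 2·2 + 1; back-substituting gives 1 = 52·82 − 49·87, so 82⁻¹ ≡ 52 (mod 87).
Then y ↦ 52(y − 43) is a two-sided inverse to σ, so every y ∈ ℤ_{87} has a preimage.
So σ is bijective.
Since σ is bijective, we compute σ⁻¹(18): solve 82x + 43 ≡ 18 (mod 87), i.e. 82x ≡ 62 (mod 87).
Multiplying by 82⁻¹ = 52 gives x ≡ 52·62 = 3224 = 37·87 + 5 ≡ 5 (mod 87).
Check: σ(5) = 82·5 + 43 = 453 = 5·87 + 18 ≡ 18 (mod 87).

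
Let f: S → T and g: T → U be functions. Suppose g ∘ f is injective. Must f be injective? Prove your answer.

injective

Suppose f(u) = f(v). Applying g: (g ∘ f)(u) = (g ∘ f)(v). Since g ∘ f is injective, u = v. So f is injective.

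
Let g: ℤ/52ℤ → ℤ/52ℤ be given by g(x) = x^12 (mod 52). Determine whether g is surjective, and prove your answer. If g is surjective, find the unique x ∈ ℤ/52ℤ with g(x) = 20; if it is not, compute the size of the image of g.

4

g(1) = 1^12 = 1.
g(3): Repeated squaring mod 52: 3^1 ≡ 3, 3^2 ≡ 3² = 9, 3^4 ≡ 9² = 81 ≡ 29, 3^8 ≡ 29² = 841 ≡ 9. Since 12 = 8 + 4, 3^12 ≡ 9·29: 9·29 = 261 ≡ 1. So 3^12 ≡ 1 (mod 52).
So g(1) = g(3) = 1 while 1 ≠ 3, hence g is not injective.
A non-injective map from the 52-element set ℤ/52ℤ to itself takes at most 51 distinct values, so it cannot be surjective. Thus g is not surjective.
Since g is not surjective, we determine |image(g)|. Computing x^12 mod 52 for each x (by repeated squaring, reducing mod 52 at every step), the values g(0), g(1), …, g(51) are: 0, 1, 40, 1, 40, 1, 40, 1, 40, 1, 40, 1, 40, 13, 40, 1, 40, 1, 40, 1, 40, 1, 40, 1, 40, 1, 0, 1, 40, 1, 40, 1, 40, 1, 40, 1, 40, 1, 40, 13, 40, 1, 40, 1, 40, 1, 40, 1, 40, 1, 40, 1.
The distinct values are {0, 1, 13, 40}; there are 4 of them.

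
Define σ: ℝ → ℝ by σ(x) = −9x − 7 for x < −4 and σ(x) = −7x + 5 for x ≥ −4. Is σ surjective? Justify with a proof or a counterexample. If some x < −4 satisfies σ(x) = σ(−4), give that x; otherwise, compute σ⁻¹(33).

-40/9

Both pieces are strictly decreasing (slopes −9 and −7), so each is injective on its own interval.
The left piece maps (−∞, −4) onto (29, ∞); the right piece maps [−4, ∞) onto (−∞, 33].
The union (29, ∞) ∪ (−∞, 33] covers ℝ, so σ is surjective.
For the follow-up: the images overlap, so an x < −4 with σ(x) = σ(−4) exists. σ(−4) = 33; solving −9x − 7 = 33 for x < −4 gives x = (33 + 7)/(−9) = −40/9.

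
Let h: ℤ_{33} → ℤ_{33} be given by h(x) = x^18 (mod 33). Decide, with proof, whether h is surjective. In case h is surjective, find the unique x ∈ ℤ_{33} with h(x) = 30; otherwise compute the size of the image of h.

12

h(4): Repeated squaring mod 33: 4^1 ≡ 4, 4^2 ≡ 4² = 16, 4^4 ≡ 16² = 256 ≡ 25, 4^8 ≡ 25² = 625 ≡ 31, 4^16 ≡ 31² = 961 ≡ 4. Since 18 = 16 + 2, 4^18 ≡ 4·16: 4·16 = 64 ≡ 31. So 4^18 ≡ 31 (mod 33).
h(7): Repeated squaring mod 33: 7^1 ≡ 7, 7^2 ≡ 7² = 49 ≡ 16, 7^4 ≡ 16² = 256 ≡ 25, 7^8 ≡ 25² = 625 ≡ 31, 7^16 ≡ 31² = 961 ≡ 4. Since 18 = 16 + 2, 7^18 ≡ 4·16: 4·16 = 64 ≡ 31. So 7^18 ≡ 31 (mod 33).
So h(4) = h(7) = 31 while 4 ≠ 7, therefore h is not injective.
A non-injective map from the 33-element set ℤ_{33} to itself takes at most 32 distinct values, so it cannot be surjective. Thus h is not surjective.
Since h is not surjective, we determine |image(h)|. Computing x^18 mod 33 for each x (by repeated squaring, reducing mod 33 at every step), the values h(0), h(1), …, h(32) are: 0, 1, 25, 27, 31, 4, 15, 31, 16, 3, 1, 22, 12, 25, 16, 9, 4, 4, 9, 16, 25, 12, 22, 1, 3, 16, 31, 15, 4, 31, 27, 25, 1.
The distinct values are {0, 1, 3, 4, 9, 12, 15, 16, 22, 25, 27, 31}; there are 12 of them.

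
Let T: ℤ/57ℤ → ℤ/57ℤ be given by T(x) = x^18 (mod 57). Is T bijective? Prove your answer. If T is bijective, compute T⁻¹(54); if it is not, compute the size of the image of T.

4

T(1) = 1^18 = 1.
T(2): Repeated squaring mod 57: 2^1 ≡ 2, 2^2 ≡ 2² = 4, 2^4 ≡ 4² = 16, 2^8 ≡ 16² = 256 ≡ 28, 2^16 ≡ 28² = 784 ≡ 43. Since 18 = 16 + 2, 2^18 ≡ 43·4: 43·4 = 172 ≡ 1. So 2^18 ≡ 1 (mod 57).
So T(1) = T(2) = 1 while 1 ≠ 2, thus T is not injective, hence not bijective.
Since T is not bijective, we determine |image(T)|. Computing x^18 mod 57 for each x (by repeated squaring, reducing mod 57 at every step), the values T(0), T(1), …, T(56) are: 0, 1, 1, 39, 1, 1, 39, 1, 1, 39, 1, 1, 39, 1, 1, 39, 1, 1, 39, 19, 1, 39, 1, 1, 39, 1, 1, 39, 1, 1, 39, 1, 1, 39, 1, 1, 39, 1, 19, 39, 1, 1, 39, 1, 1, 39, 1, 1, 39, 1, 1, 39, 1, 1, 39, 1, 1.
The distinct values are {0, 1, 19, 39}; there are 4 of them.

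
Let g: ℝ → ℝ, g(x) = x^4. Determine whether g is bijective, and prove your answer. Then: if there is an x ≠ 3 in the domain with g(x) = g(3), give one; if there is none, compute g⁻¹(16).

-3

g(3) = 81 = (−3)^4 = g(−3) (since 4 is even), with 3 ≠ −3. So g is not injective, hence not bijective.
For the follow-up, such an x exists: taking x = −3 ∈ ℝ gives g(−3) = 81 = g(3) with −3 ≠ 3.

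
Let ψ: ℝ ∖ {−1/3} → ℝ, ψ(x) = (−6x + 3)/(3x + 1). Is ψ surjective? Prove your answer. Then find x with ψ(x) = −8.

-11/18

If ψ(x) = −2, cross-multiplying gives 3(−6x + 3) = −6(3x + 1), which simplifies to 9 = −6 — false.  So −2 has no preimage and ψ is not surjective.
Solving ψ(x) = −8: cross-multiplying gives −6x + 3 = −8(3x + 1), which rearranges to 18x = −11, so x = −11/18.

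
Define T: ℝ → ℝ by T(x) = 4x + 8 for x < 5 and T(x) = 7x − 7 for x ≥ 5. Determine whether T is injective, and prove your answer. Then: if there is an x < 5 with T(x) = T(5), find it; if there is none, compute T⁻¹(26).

Both pieces are strictly increasing (slopes 4 and 7), so each is injective on its own interval.
The left piece maps (−∞, 5) onto (−∞, 28); the right piece maps [5, ∞) onto [28, ∞).
These images are disjoint, so no value is attained by both pieces. So T is injective.
Because the two images are disjoint, no x < 5 has T(x) = T(5), so we compute T⁻¹(26): 26 lies in (−∞, 28), so solve 4x + 8 = 26: x = (26 − 8)/4 = 9/2.

9/2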